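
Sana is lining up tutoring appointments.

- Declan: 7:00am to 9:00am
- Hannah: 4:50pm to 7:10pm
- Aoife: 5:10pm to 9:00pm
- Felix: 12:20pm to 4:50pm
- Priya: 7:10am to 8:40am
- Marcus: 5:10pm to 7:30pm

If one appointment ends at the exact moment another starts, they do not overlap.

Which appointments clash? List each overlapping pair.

Aoife & Hannah, Aoife & Marcus, Declan & Priya, Hannah & Marcus

Sorted by start: Declan, Priya, Felix, Hannah, Marcus, Aoife.
Priya starts before Declan ends → Declan and Priya overlap.
Felix starts after Declan ends; Declan is clear from here.
Felix starts after Priya ends; Priya is clear from here.
Hannah starts exactly when Felix ends (back-to-back, no overlap); Felix is clear from here.
Marcus starts before Hannah ends → Hannah and Marcus overlap.
Aoife starts before Hannah ends → Hannah and Aoife overlap.
Aoife starts before Marcus ends → Marcus and Aoife overlap.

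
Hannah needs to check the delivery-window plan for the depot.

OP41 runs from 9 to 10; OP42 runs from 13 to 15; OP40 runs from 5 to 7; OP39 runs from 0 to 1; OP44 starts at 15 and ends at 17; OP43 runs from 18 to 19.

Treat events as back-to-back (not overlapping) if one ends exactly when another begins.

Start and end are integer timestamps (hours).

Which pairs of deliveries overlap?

none

Sorted by start: OP39, OP40, OP41, OP42, OP44, OP43.
OP40 starts after OP39 ends — done with OP39.
OP41 starts after OP40 ends — done with OP40.
OP42 starts after OP41 ends — done with OP41.
OP44 starts exactly when OP42 ends (back-to-back, no overlap) — done with OP42.
OP43 starts after OP44 ends.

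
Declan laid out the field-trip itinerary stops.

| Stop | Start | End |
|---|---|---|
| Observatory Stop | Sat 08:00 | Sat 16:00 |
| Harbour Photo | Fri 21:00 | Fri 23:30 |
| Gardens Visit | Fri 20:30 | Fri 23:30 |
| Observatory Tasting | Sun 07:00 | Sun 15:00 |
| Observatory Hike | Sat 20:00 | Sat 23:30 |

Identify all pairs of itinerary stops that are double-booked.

Gardens Visit & Harbour Photo

Sorted by start: Gardens Visit, Harbour Photo, Observatory Stop, Observatory Hike, Observatory Tasting.
Harbour Photo starts before Gardens Visit ends → Gardens Visit and Harbour Photo overlap.
Observatory Stop starts after Gardens Visit ends, so nothing later overlaps Gardens Visit either.
Observatory Stop starts after Harbour Photo ends, so nothing later overlaps Harbour Photo either.
Observatory Hike starts after Observatory Stop ends, so nothing later overlaps Observatory Stop either.
Observatory Tasting starts after Observatory Hike ends.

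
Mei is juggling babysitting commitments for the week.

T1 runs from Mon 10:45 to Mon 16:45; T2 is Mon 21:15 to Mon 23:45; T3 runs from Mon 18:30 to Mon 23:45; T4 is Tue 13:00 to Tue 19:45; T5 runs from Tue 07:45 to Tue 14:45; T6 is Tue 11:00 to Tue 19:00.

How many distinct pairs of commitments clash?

4

Sorted by start: T1, T3, T2, T5, T6, T4.
T3 starts after T1 ends, so T1 has no further overlaps.
T2 starts before T3 ends → T3 and T2 overlap.
T5 starts after T3 ends, so T3 has no further overlaps.
T5 starts after T2 ends, so T2 has no further overlaps.
T6 starts before T5 ends → T5 and T6 overlap.
T4 starts before T5 ends → T5 and T4 overlap.
T4 starts before T6 ends → T6 and T4 overlap.
Overlapping pairs: T2 & T3, T4 & T5, T4 & T6, T5 & T6 — 4 in total.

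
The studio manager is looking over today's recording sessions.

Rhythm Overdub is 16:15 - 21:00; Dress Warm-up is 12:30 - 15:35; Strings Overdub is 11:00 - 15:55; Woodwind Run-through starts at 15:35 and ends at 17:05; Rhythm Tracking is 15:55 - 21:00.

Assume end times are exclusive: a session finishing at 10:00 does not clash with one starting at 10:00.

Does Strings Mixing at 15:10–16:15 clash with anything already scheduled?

Yes — it overlaps Dress Warm-up, Rhythm Tracking, Strings Overdub, Woodwind Run-through

Strings Overdub: starts 11:00 before Strings Mixing ends 16:15, and ends 15:55 after Strings Mixing starts 15:10 → overlap.
Dress Warm-up: starts 12:30 before Strings Mixing ends 16:15, and ends 15:35 after Strings Mixing starts 15:10 → overlap.
Woodwind Run-through: starts 15:35 before Strings Mixing ends 16:15, and ends 17:05 after Strings Mixing starts 15:10 → overlap.
Rhythm Tracking: starts 15:55 before Strings Mixing ends 16:15, and ends 21:00 after Strings Mixing starts 15:10 → overlap.
Rhythm Overdub: starts 16:15 at or after Strings Mixing ends 16:15 → clear.
Strings Mixing overlaps Dress Warm-up, Strings Overdub, Woodwind Run-through, Rhythm Tracking.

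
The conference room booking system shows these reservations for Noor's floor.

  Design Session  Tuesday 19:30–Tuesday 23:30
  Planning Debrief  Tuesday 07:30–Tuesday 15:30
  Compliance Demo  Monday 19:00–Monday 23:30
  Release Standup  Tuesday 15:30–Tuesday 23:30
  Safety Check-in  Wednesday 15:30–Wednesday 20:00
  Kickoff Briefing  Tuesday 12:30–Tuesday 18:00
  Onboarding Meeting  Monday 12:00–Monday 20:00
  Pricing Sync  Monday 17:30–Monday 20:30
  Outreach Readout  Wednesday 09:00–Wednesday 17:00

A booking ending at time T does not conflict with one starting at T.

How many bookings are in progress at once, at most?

3

Sweep the timeline, counting +1 at each start and −1 at each end (ends before starts at a tie):
Monday 12:00 start Onboarding Meeting → 1
Monday 17:30 start Pricing Sync → 2
Monday 19:00 start Compliance Demo → 3
Monday 20:00 end Onboarding Meeting → 2
Monday 20:30 end Pricing Sync → 1
Monday 23:30 end Compliance Demo → 0
Tuesday 07:30 start Planning Debrief → 1
Tuesday 12:30 start Kickoff Briefing → 2
Tuesday 15:30 end Planning Debrief → 1
Tuesday 15:30 start Release Standup → 2
Tuesday 18:00 end Kickoff Briefing → 1
Tuesday 19:30 start Design Session → 2
Tuesday 23:30 end Design Session → 1
Tuesday 23:30 end Release Standup → 0
Wednesday 09:00 start Outreach Readout → 1
Wednesday 15:30 start Safety Check-in → 2
Wednesday 17:00 end Outreach Readout → 1
Wednesday 20:00 end Safety Check-in → 0
Peak is 3, at Monday 19:00 (Compliance Demo, Onboarding Meeting, Pricing Sync).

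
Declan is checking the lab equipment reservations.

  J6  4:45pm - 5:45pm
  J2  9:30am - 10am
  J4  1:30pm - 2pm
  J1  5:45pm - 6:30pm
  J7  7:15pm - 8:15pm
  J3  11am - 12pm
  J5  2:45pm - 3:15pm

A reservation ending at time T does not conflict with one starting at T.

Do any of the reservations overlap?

No

Sorted by start: J2, J3, J4, J5, J6, J1, J7.
J3 starts after J2 ends; J2 is clear from here.
J4 starts after J3 ends; J3 is clear from here.
J5 starts after J4 ends; J4 is clear from here.
J6 starts after J5 ends; J5 is clear from here.
J1 starts exactly when J6 ends (back-to-back, no overlap); J6 is clear from here.
J7 starts after J1 ends.
Every pair is clear; the schedule has no overlaps.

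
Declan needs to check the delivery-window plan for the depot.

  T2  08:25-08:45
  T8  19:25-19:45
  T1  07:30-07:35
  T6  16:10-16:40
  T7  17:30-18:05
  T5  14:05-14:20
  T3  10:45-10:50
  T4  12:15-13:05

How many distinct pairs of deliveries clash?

Sorted by start: T1, T2, T3, T4, T5, T6, T7, T8.
T2 starts after T1 ends — done with T1.
T3 starts after T2 ends — done with T2.
T4 starts after T3 ends — done with T3.
T5 starts after T4 ends — done with T4.
T6 starts after T5 ends — done with T5.
T7 starts after T6 ends — done with T6.
T8 starts after T7 ends.
No pair overlaps.

0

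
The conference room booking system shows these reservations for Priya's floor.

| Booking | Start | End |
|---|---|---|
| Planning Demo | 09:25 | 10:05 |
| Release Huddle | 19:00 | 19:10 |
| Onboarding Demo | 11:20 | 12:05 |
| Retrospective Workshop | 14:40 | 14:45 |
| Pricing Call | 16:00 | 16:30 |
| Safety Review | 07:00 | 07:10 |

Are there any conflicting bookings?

Sorted by start: Safety Review, Planning Demo, Onboarding Demo, Retrospective Workshop, Pricing Call, Release Huddle.
Planning Demo starts after Safety Review ends, so Safety Review has no further overlaps.
Onboarding Demo starts after Planning Demo ends, so Planning Demo has no further overlaps.
Retrospective Workshop starts after Onboarding Demo ends, so Onboarding Demo has no further overlaps.
Pricing Call starts after Retrospective Workshop ends, so Retrospective Workshop has no further overlaps.
Release Huddle starts after Pricing Call ends.
Every pair is clear; the schedule has no overlaps.

No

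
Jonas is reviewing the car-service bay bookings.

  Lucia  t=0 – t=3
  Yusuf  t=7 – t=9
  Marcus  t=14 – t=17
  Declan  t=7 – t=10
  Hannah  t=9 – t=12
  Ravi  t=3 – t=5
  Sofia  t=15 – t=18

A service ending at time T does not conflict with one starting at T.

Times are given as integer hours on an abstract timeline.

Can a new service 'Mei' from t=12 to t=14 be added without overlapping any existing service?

Lucia: ends t=3 at or before Mei starts t=12 → clear.
Ravi: ends t=5 at or before Mei starts t=12 → clear.
Yusuf: ends t=9 at or before Mei starts t=12 → clear.
Declan: ends t=10 at or before Mei starts t=12 → clear.
Hannah: ends t=12 at or before Mei starts t=12 → clear.
Marcus: starts t=14 at or after Mei ends t=14 → clear.
Sofia: starts t=15 at or after Mei ends t=14 → clear.

Yes — the slot is free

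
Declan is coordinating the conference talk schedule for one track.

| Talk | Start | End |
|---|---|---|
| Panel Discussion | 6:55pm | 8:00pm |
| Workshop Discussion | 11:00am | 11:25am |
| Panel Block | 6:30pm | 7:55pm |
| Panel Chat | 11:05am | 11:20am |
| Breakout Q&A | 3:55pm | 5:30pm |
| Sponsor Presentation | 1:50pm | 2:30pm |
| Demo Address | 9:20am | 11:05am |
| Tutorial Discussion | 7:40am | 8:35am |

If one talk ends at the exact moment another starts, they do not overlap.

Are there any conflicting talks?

Check each pair: they overlap iff neither finishes before the other starts.
Sorted by start: Tutorial Discussion, Demo Address, Workshop Discussion, Panel Chat, Sponsor Presentation, Breakout Q&A, Panel Block, Panel Discussion.
Demo Address starts after Tutorial Discussion ends, so Tutorial Discussion has no further overlaps.
Workshop Discussion starts before Demo Address ends → Demo Address and Workshop Discussion overlap.
That's a conflict, so the schedule is not conflict-free.

Yes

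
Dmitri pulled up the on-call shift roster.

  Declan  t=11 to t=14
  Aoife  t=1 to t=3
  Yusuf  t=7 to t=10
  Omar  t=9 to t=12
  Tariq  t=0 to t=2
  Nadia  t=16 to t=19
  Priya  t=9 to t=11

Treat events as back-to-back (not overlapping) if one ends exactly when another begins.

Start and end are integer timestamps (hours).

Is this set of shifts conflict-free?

Sorted by start: Tariq, Aoife, Yusuf, Omar, Priya, Declan, Nadia.
Aoife starts before Tariq ends → Tariq and Aoife overlap.
That's a conflict, so the schedule is not conflict-free.

No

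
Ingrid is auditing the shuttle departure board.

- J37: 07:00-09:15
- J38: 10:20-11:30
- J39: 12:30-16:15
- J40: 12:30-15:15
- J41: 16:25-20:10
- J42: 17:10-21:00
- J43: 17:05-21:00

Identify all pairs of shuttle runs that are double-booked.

J39 & J40, J41 & J42, J41 & J43, J42 & J43

Sorted by start: J37, J38, J39, J40, J41, J43, J42.
J38 starts after J37 ends, so nothing later overlaps J37 either.
J39 starts after J38 ends, so nothing later overlaps J38 either.
J40 starts before J39 ends → J39 and J40 overlap.
J41 starts after J39 ends, so nothing later overlaps J39 either.
J41 starts after J40 ends, so nothing later overlaps J40 either.
J43 starts before J41 ends → J41 and J43 overlap.
J42 starts before J41 ends → J41 and J42 overlap.
J42 starts before J43 ends → J43 and J42 overlap.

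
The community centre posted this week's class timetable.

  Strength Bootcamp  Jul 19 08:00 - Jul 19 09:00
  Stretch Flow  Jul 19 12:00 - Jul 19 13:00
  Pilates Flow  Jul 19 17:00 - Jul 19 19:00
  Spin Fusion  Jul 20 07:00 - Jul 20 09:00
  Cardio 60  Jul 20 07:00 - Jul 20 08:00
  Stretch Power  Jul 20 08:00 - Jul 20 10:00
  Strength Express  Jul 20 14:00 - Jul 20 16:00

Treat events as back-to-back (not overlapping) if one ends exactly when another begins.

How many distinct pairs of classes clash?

Check each pair: they overlap iff neither finishes before the other starts.
Sorted by start: Strength Bootcamp, Stretch Flow, Pilates Flow, Spin Fusion, Cardio 60, Stretch Power, Strength Express.
Stretch Flow starts after Strength Bootcamp ends, so Strength Bootcamp has no further overlaps.
Pilates Flow starts after Stretch Flow ends, so Stretch Flow has no further overlaps.
Spin Fusion starts after Pilates Flow ends, so Pilates Flow has no further overlaps.
Cardio 60 starts before Spin Fusion ends → Spin Fusion and Cardio 60 overlap.
Stretch Power starts before Spin Fusion ends → Spin Fusion and Stretch Power overlap.
Strength Express starts after Spin Fusion ends.
Stretch Power starts exactly when Cardio 60 ends (back-to-back, no overlap), so Cardio 60 has no further overlaps.
Strength Express starts after Stretch Power ends.
Overlapping pairs: Cardio 60 & Spin Fusion, Spin Fusion & Stretch Power — 2 in total.

2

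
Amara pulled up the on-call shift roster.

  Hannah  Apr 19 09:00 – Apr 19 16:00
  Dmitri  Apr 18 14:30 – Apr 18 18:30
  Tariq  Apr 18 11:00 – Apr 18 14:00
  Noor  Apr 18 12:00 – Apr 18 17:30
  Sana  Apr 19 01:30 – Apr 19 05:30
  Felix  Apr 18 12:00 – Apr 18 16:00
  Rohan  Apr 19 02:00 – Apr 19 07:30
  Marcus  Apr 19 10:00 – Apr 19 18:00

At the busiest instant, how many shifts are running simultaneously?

3

Walk through starts and ends in time order (an end at T is processed before a start at T):
Apr 18 11:00 start Tariq → 1
Apr 18 12:00 start Felix → 2
Apr 18 12:00 start Noor → 3
Apr 18 14:00 end Tariq → 2
Apr 18 14:30 start Dmitri → 3
Apr 18 16:00 end Felix → 2
Apr 18 17:30 end Noor → 1
Apr 18 18:30 end Dmitri → 0
Apr 19 01:30 start Sana → 1
Apr 19 02:00 start Rohan → 2
Apr 19 05:30 end Sana → 1
Apr 19 07:30 end Rohan → 0
Apr 19 09:00 start Hannah → 1
Apr 19 10:00 start Marcus → 2
Apr 19 16:00 end Hannah → 1
Apr 19 18:00 end Marcus → 0
Peak is 3, at Apr 18 12:00 (Felix, Noor, Tariq).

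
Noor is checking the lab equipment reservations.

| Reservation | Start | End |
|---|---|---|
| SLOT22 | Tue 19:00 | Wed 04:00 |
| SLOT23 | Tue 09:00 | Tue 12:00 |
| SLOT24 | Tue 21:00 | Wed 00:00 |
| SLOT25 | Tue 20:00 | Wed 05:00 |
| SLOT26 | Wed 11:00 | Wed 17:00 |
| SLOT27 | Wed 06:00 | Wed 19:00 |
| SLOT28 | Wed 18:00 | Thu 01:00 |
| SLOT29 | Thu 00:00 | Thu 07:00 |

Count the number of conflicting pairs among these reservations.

6

Sorted by start: SLOT23, SLOT22, SLOT25, SLOT24, SLOT27, SLOT26, SLOT28, SLOT29.
SLOT22 starts after SLOT23 ends, so nothing later overlaps SLOT23 either.
SLOT25 starts before SLOT22 ends → SLOT22 and SLOT25 overlap.
SLOT24 starts before SLOT22 ends → SLOT22 and SLOT24 overlap.
SLOT27 starts after SLOT22 ends, so nothing later overlaps SLOT22 either.
SLOT24 starts before SLOT25 ends → SLOT25 and SLOT24 overlap.
SLOT27 starts after SLOT25 ends, so nothing later overlaps SLOT25 either.
SLOT27 starts after SLOT24 ends, so nothing later overlaps SLOT24 either.
SLOT26 starts before SLOT27 ends → SLOT27 and SLOT26 overlap.
SLOT28 starts before SLOT27 ends → SLOT27 and SLOT28 overlap.
SLOT29 starts after SLOT27 ends.
SLOT28 starts after SLOT26 ends, so nothing later overlaps SLOT26 either.
SLOT29 starts before SLOT28 ends → SLOT28 and SLOT29 overlap.
Overlapping pairs: SLOT22 & SLOT24, SLOT22 & SLOT25, SLOT24 & SLOT25, SLOT26 & SLOT27, SLOT27 & SLOT28, SLOT28 & SLOT29 — 6 in total.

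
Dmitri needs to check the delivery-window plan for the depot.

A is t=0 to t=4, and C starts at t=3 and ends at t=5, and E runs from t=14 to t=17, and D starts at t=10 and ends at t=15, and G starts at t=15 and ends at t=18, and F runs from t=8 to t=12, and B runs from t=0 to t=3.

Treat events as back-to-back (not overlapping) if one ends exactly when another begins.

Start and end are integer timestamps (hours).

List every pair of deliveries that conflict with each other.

A & B, A & C, D & E, D & F, E & G

Sorted by start: A, B, C, F, D, E, G.
B starts before A ends → A and B overlap.
C starts before A ends → A and C overlap.
F starts after A ends, so A has no further overlaps.
C starts exactly when B ends (back-to-back, no overlap), so B has no further overlaps.
F starts after C ends, so C has no further overlaps.
D starts before F ends → F and D overlap.
E starts after F ends, so F has no further overlaps.
E starts before D ends → D and E overlap.
G starts exactly when D ends (back-to-back, no overlap).
G starts before E ends → E and G overlap.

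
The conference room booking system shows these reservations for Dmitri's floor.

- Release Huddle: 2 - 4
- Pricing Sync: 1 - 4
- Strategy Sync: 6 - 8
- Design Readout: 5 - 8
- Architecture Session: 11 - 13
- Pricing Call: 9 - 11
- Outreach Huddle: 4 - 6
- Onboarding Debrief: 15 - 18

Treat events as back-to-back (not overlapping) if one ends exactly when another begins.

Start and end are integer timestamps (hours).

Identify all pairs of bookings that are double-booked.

Design Readout & Outreach Huddle, Design Readout & Strategy Sync, Pricing Sync & Release Huddle

Sorted by start: Pricing Sync, Release Huddle, Outreach Huddle, Design Readout, Strategy Sync, Pricing Call, Architecture Session, Onboarding Debrief.
Release Huddle starts before Pricing Sync ends → Pricing Sync and Release Huddle overlap.
Outreach Huddle starts exactly when Pricing Sync ends (back-to-back, no overlap); Pricing Sync is clear from here.
Outreach Huddle starts exactly when Release Huddle ends (back-to-back, no overlap); Release Huddle is clear from here.
Design Readout starts before Outreach Huddle ends → Outreach Huddle and Design Readout overlap.
Strategy Sync starts exactly when Outreach Huddle ends (back-to-back, no overlap); Outreach Huddle is clear from here.
Strategy Sync starts before Design Readout ends → Design Readout and Strategy Sync overlap.
Pricing Call starts after Design Readout ends; Design Readout is clear from here.
Pricing Call starts after Strategy Sync ends; Strategy Sync is clear from here.
Architecture Session starts exactly when Pricing Call ends (back-to-back, no overlap); Pricing Call is clear from here.
Onboarding Debrief starts after Architecture Session ends.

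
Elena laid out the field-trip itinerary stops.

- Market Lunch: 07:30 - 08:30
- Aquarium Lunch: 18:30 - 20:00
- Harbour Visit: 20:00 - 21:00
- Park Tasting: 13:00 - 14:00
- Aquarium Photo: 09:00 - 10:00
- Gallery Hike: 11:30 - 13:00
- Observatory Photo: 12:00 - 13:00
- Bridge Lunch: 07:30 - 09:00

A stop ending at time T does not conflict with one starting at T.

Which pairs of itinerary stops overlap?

Two intervals overlap when each starts before the other ends.
Sorted by start: Bridge Lunch, Market Lunch, Aquarium Photo, Gallery Hike, Observatory Photo, Park Tasting, Aquarium Lunch, Harbour Visit.
Market Lunch starts before Bridge Lunch ends → Bridge Lunch and Market Lunch overlap.
Aquarium Photo starts exactly when Bridge Lunch ends (back-to-back, no overlap) — done with Bridge Lunch.
Aquarium Photo starts after Market Lunch ends — done with Market Lunch.
Gallery Hike starts after Aquarium Photo ends — done with Aquarium Photo.
Observatory Photo starts before Gallery Hike ends → Gallery Hike and Observatory Photo overlap.
Park Tasting starts exactly when Gallery Hike ends (back-to-back, no overlap) — done with Gallery Hike.
Park Tasting starts exactly when Observatory Photo ends (back-to-back, no overlap) — done with Observatory Photo.
Aquarium Lunch starts after Park Tasting ends — done with Park Tasting.
Harbour Visit starts exactly when Aquarium Lunch ends (back-to-back, no overlap).

Bridge Lunch & Market Lunch, Gallery Hike & Observatory Photo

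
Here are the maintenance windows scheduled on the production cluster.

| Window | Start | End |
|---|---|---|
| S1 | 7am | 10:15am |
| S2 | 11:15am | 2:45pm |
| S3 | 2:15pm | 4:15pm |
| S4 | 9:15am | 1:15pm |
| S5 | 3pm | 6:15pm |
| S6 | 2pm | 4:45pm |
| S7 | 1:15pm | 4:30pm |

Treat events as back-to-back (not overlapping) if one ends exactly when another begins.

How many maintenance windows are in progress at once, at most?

Sweep the timeline, counting +1 at each start and −1 at each end (ends before starts at a tie):
7am start S1 → 1
9:15am start S4 → 2
10:15am end S1 → 1
11:15am start S2 → 2
1:15pm end S4 → 1
1:15pm start S7 → 2
2pm start S6 → 3
2:15pm start S3 → 4
2:45pm end S2 → 3
3pm start S5 → 4
4:15pm end S3 → 3
4:30pm end S7 → 2
4:45pm end S6 → 1
6:15pm end S5 → 0
Peak is 4, at 2:15pm (S2, S3, S6, S7).

4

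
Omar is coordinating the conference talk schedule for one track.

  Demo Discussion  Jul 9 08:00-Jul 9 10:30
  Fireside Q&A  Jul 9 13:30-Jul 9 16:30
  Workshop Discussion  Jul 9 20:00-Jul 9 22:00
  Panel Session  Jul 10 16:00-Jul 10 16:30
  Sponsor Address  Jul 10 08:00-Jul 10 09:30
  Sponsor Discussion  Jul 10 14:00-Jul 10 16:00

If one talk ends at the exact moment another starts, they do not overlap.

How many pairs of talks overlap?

0

Sorted by start: Demo Discussion, Fireside Q&A, Workshop Discussion, Sponsor Address, Sponsor Discussion, Panel Session.
Fireside Q&A starts after Demo Discussion ends, so nothing later overlaps Demo Discussion either.
Workshop Discussion starts after Fireside Q&A ends, so nothing later overlaps Fireside Q&A either.
Sponsor Address starts after Workshop Discussion ends, so nothing later overlaps Workshop Discussion either.
Sponsor Discussion starts after Sponsor Address ends, so nothing later overlaps Sponsor Address either.
Panel Session starts exactly when Sponsor Discussion ends (back-to-back, no overlap).
No pair overlaps.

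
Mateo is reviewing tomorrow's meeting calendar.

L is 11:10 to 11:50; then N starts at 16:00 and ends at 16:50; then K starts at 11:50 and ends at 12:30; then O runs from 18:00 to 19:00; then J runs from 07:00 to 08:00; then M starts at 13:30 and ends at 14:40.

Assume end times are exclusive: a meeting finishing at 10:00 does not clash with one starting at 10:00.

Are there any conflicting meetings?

Sorted by start: J, L, K, M, N, O.
L starts after J ends; J is clear from here.
K starts exactly when L ends (back-to-back, no overlap); L is clear from here.
M starts after K ends; K is clear from here.
N starts after M ends; M is clear from here.
O starts after N ends.
Every pair is clear; the schedule has no overlaps.

No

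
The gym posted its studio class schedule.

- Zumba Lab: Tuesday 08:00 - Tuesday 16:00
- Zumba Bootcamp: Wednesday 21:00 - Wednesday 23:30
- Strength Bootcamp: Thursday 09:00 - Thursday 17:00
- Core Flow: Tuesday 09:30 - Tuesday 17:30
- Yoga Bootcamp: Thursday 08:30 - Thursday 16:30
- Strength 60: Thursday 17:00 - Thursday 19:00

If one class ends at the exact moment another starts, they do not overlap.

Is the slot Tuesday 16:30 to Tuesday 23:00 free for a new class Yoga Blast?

Zumba Lab: ends Tuesday 16:00 at or before Yoga Blast starts Tuesday 16:30 → clear.
Core Flow: starts Tuesday 09:30 before Yoga Blast ends Tuesday 23:00, and ends Tuesday 17:30 after Yoga Blast starts Tuesday 16:30 → overlap.
Zumba Bootcamp: starts Wednesday 21:00 at or after Yoga Blast ends Tuesday 23:00 → clear.
Yoga Bootcamp: starts Thursday 08:30 at or after Yoga Blast ends Tuesday 23:00 → clear.
Strength Bootcamp: starts Thursday 09:00 at or after Yoga Blast ends Tuesday 23:00 → clear.
Strength 60: starts Thursday 17:00 at or after Yoga Blast ends Tuesday 23:00 → clear.
Yoga Blast overlaps Core Flow.

No — it overlaps Core Flow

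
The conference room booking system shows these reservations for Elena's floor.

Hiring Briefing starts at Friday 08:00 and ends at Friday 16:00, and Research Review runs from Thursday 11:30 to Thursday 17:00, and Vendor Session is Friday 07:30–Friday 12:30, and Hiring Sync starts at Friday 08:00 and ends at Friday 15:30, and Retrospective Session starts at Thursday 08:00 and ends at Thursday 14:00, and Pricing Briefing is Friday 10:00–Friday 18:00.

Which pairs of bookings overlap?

Sorted by start: Retrospective Session, Research Review, Vendor Session, Hiring Briefing, Hiring Sync, Pricing Briefing.
Research Review starts before Retrospective Session ends → Retrospective Session and Research Review overlap.
Vendor Session starts after Retrospective Session ends — done with Retrospective Session.
Vendor Session starts after Research Review ends — done with Research Review.
Hiring Briefing starts before Vendor Session ends → Vendor Session and Hiring Briefing overlap.
Hiring Sync starts before Vendor Session ends → Vendor Session and Hiring Sync overlap.
Pricing Briefing starts before Vendor Session ends → Vendor Session and Pricing Briefing overlap.
Hiring Sync starts before Hiring Briefing ends → Hiring Briefing and Hiring Sync overlap.
Pricing Briefing starts before Hiring Briefing ends → Hiring Briefing and Pricing Briefing overlap.
Pricing Briefing starts before Hiring Sync ends → Hiring Sync and Pricing Briefing overlap.

Hiring Briefing & Hiring Sync, Hiring Briefing & Pricing Briefing, Hiring Briefing & Vendor Session, Hiring Sync & Pricing Briefing, Hiring Sync & Vendor Session, Pricing Briefing & Vendor Session, Research Review & Retrospective Session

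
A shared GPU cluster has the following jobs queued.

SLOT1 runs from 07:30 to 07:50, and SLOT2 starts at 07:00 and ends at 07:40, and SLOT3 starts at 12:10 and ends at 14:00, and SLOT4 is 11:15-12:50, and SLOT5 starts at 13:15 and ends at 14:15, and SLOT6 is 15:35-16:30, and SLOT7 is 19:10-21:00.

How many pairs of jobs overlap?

Sorted by start: SLOT2, SLOT1, SLOT4, SLOT3, SLOT5, SLOT6, SLOT7.
SLOT1 starts before SLOT2 ends → SLOT2 and SLOT1 overlap.
SLOT4 starts after SLOT2 ends; SLOT2 is clear from here.
SLOT4 starts after SLOT1 ends; SLOT1 is clear from here.
SLOT3 starts before SLOT4 ends → SLOT4 and SLOT3 overlap.
SLOT5 starts after SLOT4 ends; SLOT4 is clear from here.
SLOT5 starts before SLOT3 ends → SLOT3 and SLOT5 overlap.
SLOT6 starts after SLOT3 ends; SLOT3 is clear from here.
SLOT6 starts after SLOT5 ends; SLOT5 is clear from here.
SLOT7 starts after SLOT6 ends.
Overlapping pairs: SLOT1 & SLOT2, SLOT3 & SLOT4, SLOT3 & SLOT5 — 3 in total.

3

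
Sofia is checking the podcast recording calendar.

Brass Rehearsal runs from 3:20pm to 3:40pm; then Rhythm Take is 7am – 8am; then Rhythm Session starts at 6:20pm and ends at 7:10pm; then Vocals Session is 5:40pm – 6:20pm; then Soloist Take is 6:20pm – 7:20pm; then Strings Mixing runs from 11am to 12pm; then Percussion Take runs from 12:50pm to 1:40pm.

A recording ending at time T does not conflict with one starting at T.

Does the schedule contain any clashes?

Yes

Two intervals overlap when each starts before the other ends.
Sorted by start: Rhythm Take, Strings Mixing, Percussion Take, Brass Rehearsal, Vocals Session, Soloist Take, Rhythm Session.
Strings Mixing starts after Rhythm Take ends; Rhythm Take is clear from here.
Percussion Take starts after Strings Mixing ends; Strings Mixing is clear from here.
Brass Rehearsal starts after Percussion Take ends; Percussion Take is clear from here.
Vocals Session starts after Brass Rehearsal ends; Brass Rehearsal is clear from here.
Soloist Take starts exactly when Vocals Session ends (back-to-back, no overlap); Vocals Session is clear from here.
Rhythm Session starts before Soloist Take ends → Soloist Take and Rhythm Session overlap.
That's a conflict, so the schedule is not conflict-free.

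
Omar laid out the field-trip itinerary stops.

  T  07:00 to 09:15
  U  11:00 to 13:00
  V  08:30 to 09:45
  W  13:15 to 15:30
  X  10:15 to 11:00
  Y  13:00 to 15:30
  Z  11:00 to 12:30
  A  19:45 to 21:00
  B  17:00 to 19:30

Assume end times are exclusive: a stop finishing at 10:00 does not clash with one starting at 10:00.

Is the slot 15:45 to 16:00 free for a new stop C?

T: ends 09:15 at or before C starts 15:45 → clear.
V: ends 09:45 at or before C starts 15:45 → clear.
X: ends 11:00 at or before C starts 15:45 → clear.
U: ends 13:00 at or before C starts 15:45 → clear.
Z: ends 12:30 at or before C starts 15:45 → clear.
Y: ends 15:30 at or before C starts 15:45 → clear.
W: ends 15:30 at or before C starts 15:45 → clear.
B: starts 17:00 at or after C ends 16:00 → clear.
A: starts 19:45 at or after C ends 16:00 → clear.

Yes — the slot is free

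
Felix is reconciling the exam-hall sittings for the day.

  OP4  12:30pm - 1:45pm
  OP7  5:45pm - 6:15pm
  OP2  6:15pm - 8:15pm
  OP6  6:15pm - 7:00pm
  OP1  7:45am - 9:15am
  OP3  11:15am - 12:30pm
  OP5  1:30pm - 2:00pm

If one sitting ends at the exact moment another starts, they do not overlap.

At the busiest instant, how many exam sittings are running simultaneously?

2

Sweep the timeline, counting +1 at each start and −1 at each end (ends before starts at a tie):
7:45am start OP1 → 1
9:15am end OP1 → 0
11:15am start OP3 → 1
12:30pm end OP3 → 0
12:30pm start OP4 → 1
1:30pm start OP5 → 2
1:45pm end OP4 → 1
2:00pm end OP5 → 0
5:45pm start OP7 → 1
6:15pm end OP7 → 0
6:15pm start OP2 → 1
6:15pm start OP6 → 2
7:00pm end OP6 → 1
8:15pm end OP2 → 0
Peak is 2, at 1:30pm (OP4, OP5).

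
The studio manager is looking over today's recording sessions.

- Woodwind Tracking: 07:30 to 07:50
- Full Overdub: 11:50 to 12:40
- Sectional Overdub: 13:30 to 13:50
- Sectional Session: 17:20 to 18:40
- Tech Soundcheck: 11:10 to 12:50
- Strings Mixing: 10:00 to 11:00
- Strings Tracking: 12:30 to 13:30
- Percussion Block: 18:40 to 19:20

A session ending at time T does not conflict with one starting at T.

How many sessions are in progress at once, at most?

Sweep the timeline, counting +1 at each start and −1 at each end (ends before starts at a tie):
07:30 start Woodwind Tracking → 1
07:50 end Woodwind Tracking → 0
10:00 start Strings Mixing → 1
11:00 end Strings Mixing → 0
11:10 start Tech Soundcheck → 1
11:50 start Full Overdub → 2
12:30 start Strings Tracking → 3
12:40 end Full Overdub → 2
12:50 end Tech Soundcheck → 1
13:30 end Strings Tracking → 0
13:30 start Sectional Overdub → 1
13:50 end Sectional Overdub → 0
17:20 start Sectional Session → 1
18:40 end Sectional Session → 0
18:40 start Percussion Block → 1
19:20 end Percussion Block → 0
Peak is 3, at 12:30 (Full Overdub, Strings Tracking, Tech Soundcheck).

3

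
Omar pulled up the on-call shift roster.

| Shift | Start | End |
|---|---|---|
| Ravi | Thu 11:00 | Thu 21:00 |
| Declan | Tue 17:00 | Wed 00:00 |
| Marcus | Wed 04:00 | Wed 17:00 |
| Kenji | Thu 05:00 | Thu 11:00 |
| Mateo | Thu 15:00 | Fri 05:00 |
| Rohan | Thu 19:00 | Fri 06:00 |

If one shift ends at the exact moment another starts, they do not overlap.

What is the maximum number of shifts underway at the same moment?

3

Sort all start/end points and keep a running count:
Tue 17:00 start Declan → 1
Wed 00:00 end Declan → 0
Wed 04:00 start Marcus → 1
Wed 17:00 end Marcus → 0
Thu 05:00 start Kenji → 1
Thu 11:00 end Kenji → 0
Thu 11:00 start Ravi → 1
Thu 15:00 start Mateo → 2
Thu 19:00 start Rohan → 3
Thu 21:00 end Ravi → 2
Fri 05:00 end Mateo → 1
Fri 06:00 end Rohan → 0
Peak is 3, at Thu 19:00 (Mateo, Ravi, Rohan).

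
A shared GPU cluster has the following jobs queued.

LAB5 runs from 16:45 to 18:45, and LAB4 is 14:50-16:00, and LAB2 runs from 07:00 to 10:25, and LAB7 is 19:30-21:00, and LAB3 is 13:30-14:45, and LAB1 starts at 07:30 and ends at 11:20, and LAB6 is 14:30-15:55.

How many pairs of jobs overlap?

Sorted by start: LAB2, LAB1, LAB3, LAB6, LAB4, LAB5, LAB7.
LAB1 starts before LAB2 ends → LAB2 and LAB1 overlap.
LAB3 starts after LAB2 ends — done with LAB2.
LAB3 starts after LAB1 ends — done with LAB1.
LAB6 starts before LAB3 ends → LAB3 and LAB6 overlap.
LAB4 starts after LAB3 ends — done with LAB3.
LAB4 starts before LAB6 ends → LAB6 and LAB4 overlap.
LAB5 starts after LAB6 ends — done with LAB6.
LAB5 starts after LAB4 ends — done with LAB4.
LAB7 starts after LAB5 ends.
Overlapping pairs: LAB1 & LAB2, LAB3 & LAB6, LAB4 & LAB6 — 3 in total.

3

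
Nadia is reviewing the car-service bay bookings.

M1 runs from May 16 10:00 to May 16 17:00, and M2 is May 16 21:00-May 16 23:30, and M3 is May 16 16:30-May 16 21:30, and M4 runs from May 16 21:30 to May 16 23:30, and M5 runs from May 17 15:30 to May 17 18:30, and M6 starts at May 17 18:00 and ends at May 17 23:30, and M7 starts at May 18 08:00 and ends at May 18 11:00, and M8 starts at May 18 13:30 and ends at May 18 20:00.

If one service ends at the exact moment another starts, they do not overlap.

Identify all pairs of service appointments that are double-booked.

Sorted by start: M1, M3, M2, M4, M5, M6, M7, M8.
M3 starts before M1 ends → M1 and M3 overlap.
M2 starts after M1 ends — done with M1.
M2 starts before M3 ends → M3 and M2 overlap.
M4 starts exactly when M3 ends (back-to-back, no overlap) — done with M3.
M4 starts before M2 ends → M2 and M4 overlap.
M5 starts after M2 ends — done with M2.
M5 starts after M4 ends — done with M4.
M6 starts before M5 ends → M5 and M6 overlap.
M7 starts after M5 ends — done with M5.
M7 starts after M6 ends — done with M6.
M8 starts after M7 ends.

M1 & M3, M2 & M3, M2 & M4, M5 & M6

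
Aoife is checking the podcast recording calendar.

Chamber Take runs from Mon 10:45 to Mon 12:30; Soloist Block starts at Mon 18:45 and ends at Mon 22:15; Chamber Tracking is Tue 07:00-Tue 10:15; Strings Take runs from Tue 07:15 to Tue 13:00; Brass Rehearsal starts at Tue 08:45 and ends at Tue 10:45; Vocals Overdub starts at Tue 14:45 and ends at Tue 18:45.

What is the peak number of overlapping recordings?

Sort all start/end points and keep a running count:
Mon 10:45 start Chamber Take → 1
Mon 12:30 end Chamber Take → 0
Mon 18:45 start Soloist Block → 1
Mon 22:15 end Soloist Block → 0
Tue 07:00 start Chamber Tracking → 1
Tue 07:15 start Strings Take → 2
Tue 08:45 start Brass Rehearsal → 3
Tue 10:15 end Chamber Tracking → 2
Tue 10:45 end Brass Rehearsal → 1
Tue 13:00 end Strings Take → 0
Tue 14:45 start Vocals Overdub → 1
Tue 18:45 end Vocals Overdub → 0
Peak is 3, at Tue 08:45 (Brass Rehearsal, Chamber Tracking, Strings Take).

3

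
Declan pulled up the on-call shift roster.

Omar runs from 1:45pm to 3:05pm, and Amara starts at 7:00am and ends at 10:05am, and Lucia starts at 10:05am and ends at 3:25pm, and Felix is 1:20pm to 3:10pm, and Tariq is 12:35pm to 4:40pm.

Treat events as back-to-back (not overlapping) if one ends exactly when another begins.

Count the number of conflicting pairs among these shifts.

Sorted by start: Amara, Lucia, Tariq, Felix, Omar.
Lucia starts exactly when Amara ends (back-to-back, no overlap), so nothing later overlaps Amara either.
Tariq starts before Lucia ends → Lucia and Tariq overlap.
Felix starts before Lucia ends → Lucia and Felix overlap.
Omar starts before Lucia ends → Lucia and Omar overlap.
Felix starts before Tariq ends → Tariq and Felix overlap.
Omar starts before Tariq ends → Tariq and Omar overlap.
Omar starts before Felix ends → Felix and Omar overlap.
Overlapping pairs: Felix & Lucia, Felix & Omar, Felix & Tariq, Lucia & Omar, Lucia & Tariq, Omar & Tariq — 6 in total.

6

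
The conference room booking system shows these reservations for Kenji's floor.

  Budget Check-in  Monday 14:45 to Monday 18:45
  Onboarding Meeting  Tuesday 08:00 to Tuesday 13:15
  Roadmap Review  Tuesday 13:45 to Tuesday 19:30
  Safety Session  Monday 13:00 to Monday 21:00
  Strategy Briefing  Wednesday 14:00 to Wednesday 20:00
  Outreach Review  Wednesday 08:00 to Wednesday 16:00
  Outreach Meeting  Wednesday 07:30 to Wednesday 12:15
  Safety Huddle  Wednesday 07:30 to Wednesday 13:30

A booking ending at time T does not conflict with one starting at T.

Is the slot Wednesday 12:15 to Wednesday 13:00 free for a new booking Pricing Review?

No — it overlaps Outreach Review, Safety Huddle

Safety Session: ends Monday 21:00 at or before Pricing Review starts Wednesday 12:15 → clear.
Budget Check-in: ends Monday 18:45 at or before Pricing Review starts Wednesday 12:15 → clear.
Onboarding Meeting: ends Tuesday 13:15 at or before Pricing Review starts Wednesday 12:15 → clear.
Roadmap Review: ends Tuesday 19:30 at or before Pricing Review starts Wednesday 12:15 → clear.
Safety Huddle: starts Wednesday 07:30 before Pricing Review ends Wednesday 13:00, and ends Wednesday 13:30 after Pricing Review starts Wednesday 12:15 → overlap.
Outreach Meeting: ends Wednesday 12:15 at or before Pricing Review starts Wednesday 12:15 → clear.
Outreach Review: starts Wednesday 08:00 before Pricing Review ends Wednesday 13:00, and ends Wednesday 16:00 after Pricing Review starts Wednesday 12:15 → overlap.
Strategy Briefing: starts Wednesday 14:00 at or after Pricing Review ends Wednesday 13:00 → clear.
Pricing Review overlaps Safety Huddle, Outreach Review.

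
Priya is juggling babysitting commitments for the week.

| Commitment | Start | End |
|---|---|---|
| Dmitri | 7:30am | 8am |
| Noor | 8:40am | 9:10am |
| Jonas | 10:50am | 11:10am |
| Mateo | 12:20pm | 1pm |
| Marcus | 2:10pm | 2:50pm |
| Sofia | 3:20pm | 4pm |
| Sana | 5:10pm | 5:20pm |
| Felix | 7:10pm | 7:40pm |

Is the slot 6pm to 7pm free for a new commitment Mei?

Dmitri: ends 8am at or before Mei starts 6pm → clear.
Noor: ends 9:10am at or before Mei starts 6pm → clear.
Jonas: ends 11:10am at or before Mei starts 6pm → clear.
Mateo: ends 1pm at or before Mei starts 6pm → clear.
Marcus: ends 2:50pm at or before Mei starts 6pm → clear.
Sofia: ends 4pm at or before Mei starts 6pm → clear.
Sana: ends 5:20pm at or before Mei starts 6pm → clear.
Felix: starts 7:10pm at or after Mei ends 7pm → clear.

Yes — the slot is free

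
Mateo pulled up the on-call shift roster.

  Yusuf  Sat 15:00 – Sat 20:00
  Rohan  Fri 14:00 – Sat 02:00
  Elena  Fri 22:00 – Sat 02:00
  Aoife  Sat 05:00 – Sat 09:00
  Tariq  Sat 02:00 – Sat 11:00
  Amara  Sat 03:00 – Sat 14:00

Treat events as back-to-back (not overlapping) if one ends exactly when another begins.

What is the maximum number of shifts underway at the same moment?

3

Walk through starts and ends in time order (an end at T is processed before a start at T):
Fri 14:00 start Rohan → 1
Fri 22:00 start Elena → 2
Sat 02:00 end Elena → 1
Sat 02:00 end Rohan → 0
Sat 02:00 start Tariq → 1
Sat 03:00 start Amara → 2
Sat 05:00 start Aoife → 3
Sat 09:00 end Aoife → 2
Sat 11:00 end Tariq → 1
Sat 14:00 end Amara → 0
Sat 15:00 start Yusuf → 1
Sat 20:00 end Yusuf → 0
Peak is 3, at Sat 05:00 (Amara, Aoife, Tariq).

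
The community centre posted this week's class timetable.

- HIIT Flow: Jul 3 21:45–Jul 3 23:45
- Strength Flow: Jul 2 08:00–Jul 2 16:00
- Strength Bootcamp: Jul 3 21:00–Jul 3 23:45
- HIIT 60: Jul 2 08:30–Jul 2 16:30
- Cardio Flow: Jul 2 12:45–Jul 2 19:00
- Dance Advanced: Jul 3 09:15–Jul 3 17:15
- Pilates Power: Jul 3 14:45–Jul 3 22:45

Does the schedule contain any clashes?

Sorted by start: Strength Flow, HIIT 60, Cardio Flow, Dance Advanced, Pilates Power, Strength Bootcamp, HIIT Flow.
HIIT 60 starts before Strength Flow ends → Strength Flow and HIIT 60 overlap.
That's a conflict, so the schedule is not conflict-free.

Yes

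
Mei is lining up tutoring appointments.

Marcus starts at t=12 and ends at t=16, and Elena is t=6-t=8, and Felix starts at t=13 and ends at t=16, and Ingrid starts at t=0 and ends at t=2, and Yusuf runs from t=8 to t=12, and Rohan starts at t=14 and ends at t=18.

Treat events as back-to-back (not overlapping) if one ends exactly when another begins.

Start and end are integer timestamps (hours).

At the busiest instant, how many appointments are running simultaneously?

3

Walk through starts and ends in time order (an end at T is processed before a start at T):
t=0 start Ingrid → 1
t=2 end Ingrid → 0
t=6 start Elena → 1
t=8 end Elena → 0
t=8 start Yusuf → 1
t=12 end Yusuf → 0
t=12 start Marcus → 1
t=13 start Felix → 2
t=14 start Rohan → 3
t=16 end Felix → 2
t=16 end Marcus → 1
t=18 end Rohan → 0
Peak is 3, at t=14 (Felix, Marcus, Rohan).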